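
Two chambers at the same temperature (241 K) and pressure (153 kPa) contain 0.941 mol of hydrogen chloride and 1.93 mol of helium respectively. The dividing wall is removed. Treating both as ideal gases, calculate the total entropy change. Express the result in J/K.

Mole fractions: x_A = 0.941/2.87 = 0.328, x_B = 0.672.
ΔS_mix = −R(n_A ln x_A + n_B ln x_B) = −8.314 × (0.941 ln 0.328 + 1.93 ln 0.672) = 15.1 J/K.

ΔS_mix = 15.1 J/K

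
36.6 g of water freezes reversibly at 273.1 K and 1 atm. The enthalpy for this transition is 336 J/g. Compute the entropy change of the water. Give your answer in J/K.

ΔS = -45 J/K

Heat released by the substance: Q = −mL = −36.6 × 336 = −12297.6 J.
At constant T, ΔS = Q_rev/T = −12297.6 / 273.1 = -45 J/K.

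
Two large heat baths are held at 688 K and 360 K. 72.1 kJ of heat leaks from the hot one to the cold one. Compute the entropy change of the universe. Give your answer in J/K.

ΔS_total = 95.5 J/K

ΔS_hot = −Q/T_H = −72100/688 = -104.8 J/K and ΔS_cold = +Q/T_C = 72100/360 = 200.3 J/K.
ΔS_total = -104.8 + 200.3 = 95.5 J/K, positive as the second law requires.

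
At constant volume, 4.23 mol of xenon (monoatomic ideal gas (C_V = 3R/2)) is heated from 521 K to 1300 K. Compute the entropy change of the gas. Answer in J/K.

ΔS = 48.2 J/K

At constant volume, ΔS = nC_V ln(T₂/T₁) with C_V = 3R/2 = 12.47 J mol⁻¹ K⁻¹.
ΔS = 4.23 × 12.47 × ln(1300/521) = 48.2 J/K.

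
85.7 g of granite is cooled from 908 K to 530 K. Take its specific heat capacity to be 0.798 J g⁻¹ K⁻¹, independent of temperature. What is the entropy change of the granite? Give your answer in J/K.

ΔS = ∫dQ_rev/T = m c ln(T₂/T₁) = 85.7 × 0.798 × ln(530/908) = -36.8 J/K.

ΔS = -36.8 J/K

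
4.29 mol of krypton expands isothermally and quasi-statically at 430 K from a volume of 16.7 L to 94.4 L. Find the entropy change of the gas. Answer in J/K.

For an isothermal ideal gas ΔS_gas = nR ln(V₂/V₁) = 4.29 × 8.314 × ln(94.4/16.7) = 61.8 J/K.

ΔS_gas = 61.8 J/K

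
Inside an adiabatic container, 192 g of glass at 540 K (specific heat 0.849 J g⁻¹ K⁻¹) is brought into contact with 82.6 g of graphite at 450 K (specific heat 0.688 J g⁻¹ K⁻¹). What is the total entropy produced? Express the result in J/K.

Energy balance: T_f = (m₁c₁T₁ + m₂c₂T₂)/(m₁c₁ + m₂c₂) = 516.73 K.
ΔS₁ = m₁c₁ ln(T_f/T₁) = 163.008 × ln(516.73/540) = -7.1788 J/K.
ΔS₂ = m₂c₂ ln(T_f/T₂) = 56.8288 × ln(516.73/450) = 7.8584 J/K.
ΔS_total = -7.1788 + 7.8584 = 0.68 J/K.

ΔS_total = 0.68 J/K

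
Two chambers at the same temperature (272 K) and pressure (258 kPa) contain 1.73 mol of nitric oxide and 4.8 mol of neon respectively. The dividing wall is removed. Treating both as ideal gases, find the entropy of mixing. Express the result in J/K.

ΔS_mix = 31.4 J/K

Mole fractions: x_A = 1.73/6.53 = 0.265, x_B = 0.735.
ΔS_mix = −R(n_A ln x_A + n_B ln x_B) = −8.314 × (1.73 ln 0.265 + 4.8 ln 0.735) = 31.4 J/K.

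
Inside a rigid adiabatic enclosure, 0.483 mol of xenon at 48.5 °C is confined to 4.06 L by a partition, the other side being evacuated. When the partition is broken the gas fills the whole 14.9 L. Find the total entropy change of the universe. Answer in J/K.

ΔS_universe = 5.22 J/K

For an ideal gas in free expansion Q = 0 and W = 0, so T is unchanged.
Entropy is a state function; using a reversible isothermal path, ΔS_gas = nR ln(V₂/V₁) = 0.483 × 8.314 × ln(14.9/4.06) = 5.22 J/K.
The insulated surroundings exchange no heat, so ΔS_surr = 0 and ΔS_universe = ΔS_gas.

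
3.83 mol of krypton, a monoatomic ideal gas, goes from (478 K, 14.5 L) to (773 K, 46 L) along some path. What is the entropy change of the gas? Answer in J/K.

ΔS = 59.7 J/K

Entropy is a state function: ΔS = nC_V ln(T₂/T₁) + nR ln(V₂/V₁), with C_V = 3R/2 = 12.47 J mol⁻¹ K⁻¹ for a monoatomic ideal gas.
ΔS = 3.83 × [12.47 × ln(773/478) + 8.314 × ln(46/14.5)] = 59.7 J/K.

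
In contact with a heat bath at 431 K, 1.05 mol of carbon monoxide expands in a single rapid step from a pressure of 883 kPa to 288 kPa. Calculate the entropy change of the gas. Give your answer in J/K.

Entropy is a state function, so ΔS_gas depends only on the end states.
For an isothermal ideal gas ΔS_gas = nR ln(P₁/P₂) = 1.05 × 8.314 × ln(883/288) = 9.78 J/K.

ΔS_gas = 9.78 J/K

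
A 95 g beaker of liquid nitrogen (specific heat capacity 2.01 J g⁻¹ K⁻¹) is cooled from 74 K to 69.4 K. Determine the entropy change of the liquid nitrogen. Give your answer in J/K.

ΔS = -12.3 J/K

ΔS = ∫dQ_rev/T = m c ln(T₂/T₁) = 95 × 2.01 × ln(69.4/74) = -12.3 J/K.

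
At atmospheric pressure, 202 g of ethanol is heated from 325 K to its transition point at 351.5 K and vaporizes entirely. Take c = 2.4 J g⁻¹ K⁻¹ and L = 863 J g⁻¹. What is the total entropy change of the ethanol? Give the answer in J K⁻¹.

Warming step: ΔS₁ = m c ln(T_tr/T_i) = 202 × 2.4 × ln(351.5/325) = 38 J/K.
Phase change: ΔS₂ = +mL/T_tr = 202 × 863 / 351.5 = 495.9 J/K.
ΔS_total = (38) + (495.9) = 534 J/K.

ΔS = 534 J/K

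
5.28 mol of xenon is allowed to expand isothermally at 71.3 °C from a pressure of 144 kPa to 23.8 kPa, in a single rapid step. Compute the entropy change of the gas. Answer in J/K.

Entropy is a state function, so ΔS_gas depends only on the end states.
For an isothermal ideal gas ΔS_gas = nR ln(P₁/P₂) = 5.28 × 8.314 × ln(144/23.8) = 79 J/K.

ΔS_gas = 79 J/K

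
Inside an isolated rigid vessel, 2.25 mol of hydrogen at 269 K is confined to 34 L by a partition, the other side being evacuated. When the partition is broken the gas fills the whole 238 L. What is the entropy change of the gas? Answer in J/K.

For an ideal gas in free expansion Q = 0 and W = 0, so T is unchanged.
Entropy is a state function; using a reversible isothermal path, ΔS_gas = nR ln(V₂/V₁) = 2.25 × 8.314 × ln(238/34) = 36.4 J/K.

ΔS_gas = 36.4 J/K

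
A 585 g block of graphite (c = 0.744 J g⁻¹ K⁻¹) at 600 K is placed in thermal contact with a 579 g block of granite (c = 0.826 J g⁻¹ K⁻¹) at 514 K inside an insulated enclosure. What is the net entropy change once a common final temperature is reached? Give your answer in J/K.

Energy balance: T_f = (m₁c₁T₁ + m₂c₂T₂)/(m₁c₁ + m₂c₂) = 554.98 K.
ΔS₁ = m₁c₁ ln(T_f/T₁) = 435.24 × ln(554.98/600) = -33.95 J/K.
ΔS₂ = m₂c₂ ln(T_f/T₂) = 478.254 × ln(554.98/514) = 36.68 J/K.
ΔS_total = -33.95 + 36.68 = 2.73 J/K.

ΔS_total = 2.73 J/K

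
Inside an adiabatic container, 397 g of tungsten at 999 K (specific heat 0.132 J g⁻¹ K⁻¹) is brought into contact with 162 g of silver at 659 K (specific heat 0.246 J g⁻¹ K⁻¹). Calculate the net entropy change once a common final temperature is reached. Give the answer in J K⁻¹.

Energy balance: T_f = (m₁c₁T₁ + m₂c₂T₂)/(m₁c₁ + m₂c₂) = 852.13 K.
ΔS₁ = m₁c₁ ln(T_f/T₁) = 52.404 × ln(852.13/999) = -8.333 J/K.
ΔS₂ = m₂c₂ ln(T_f/T₂) = 39.852 × ln(852.13/659) = 10.24 J/K.
ΔS_total = -8.333 + 10.24 = 1.91 J/K.

ΔS_total = 1.91 J/K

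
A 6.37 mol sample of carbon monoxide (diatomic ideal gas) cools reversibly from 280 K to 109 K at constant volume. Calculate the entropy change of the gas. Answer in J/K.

ΔS = -125 J/K

At constant volume, ΔS = nC_V ln(T₂/T₁) with C_V = 5R/2 = 20.79 J mol⁻¹ K⁻¹.
ΔS = 6.37 × 20.79 × ln(109/280) = -125 J/K.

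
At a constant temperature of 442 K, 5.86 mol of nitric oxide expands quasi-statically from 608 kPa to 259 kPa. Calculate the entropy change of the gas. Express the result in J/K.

ΔS_gas = 41.6 J/K

For an isothermal ideal gas ΔS_gas = nR ln(P₁/P₂) = 5.86 × 8.314 × ln(608/259) = 41.6 J/K.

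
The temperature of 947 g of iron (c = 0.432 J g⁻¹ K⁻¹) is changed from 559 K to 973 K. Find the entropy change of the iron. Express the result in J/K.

ΔS = 227 J/K

ΔS = ∫dQ_rev/T = m c ln(T₂/T₁) = 947 × 0.432 × ln(973/559) = 227 J/K.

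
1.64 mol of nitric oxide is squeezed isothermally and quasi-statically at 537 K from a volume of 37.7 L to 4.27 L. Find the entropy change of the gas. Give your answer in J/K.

ΔS_gas = -29.7 J/K

For an isothermal ideal gas ΔS_gas = nR ln(V₂/V₁) = 1.64 × 8.314 × ln(4.27/37.7) = -29.7 J/K.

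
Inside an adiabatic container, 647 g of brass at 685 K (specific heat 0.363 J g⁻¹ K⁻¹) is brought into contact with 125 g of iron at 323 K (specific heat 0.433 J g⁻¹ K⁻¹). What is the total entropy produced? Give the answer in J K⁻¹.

ΔS_total = 10.6 J/K

Energy balance: T_f = (m₁c₁T₁ + m₂c₂T₂)/(m₁c₁ + m₂c₂) = 617.2 K.
ΔS₁ = m₁c₁ ln(T_f/T₁) = 234.861 × ln(617.2/685) = -24.48 J/K.
ΔS₂ = m₂c₂ ln(T_f/T₂) = 54.125 × ln(617.2/323) = 35.05 J/K.
ΔS_total = -24.48 + 35.05 = 10.6 J/K.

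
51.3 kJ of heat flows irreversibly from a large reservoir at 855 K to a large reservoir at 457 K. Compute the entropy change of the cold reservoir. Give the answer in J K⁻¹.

ΔS_cold = 112 J/K

The cold reservoir gains heat Q, so ΔS_cold = +Q/T_C = 51300/457 = 112 J/K.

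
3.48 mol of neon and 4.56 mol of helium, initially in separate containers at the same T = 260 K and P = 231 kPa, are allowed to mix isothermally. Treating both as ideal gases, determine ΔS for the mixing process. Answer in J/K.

ΔS_mix = 45.7 J/K

Mole fractions: x_A = 3.48/8.04 = 0.433, x_B = 0.567.
ΔS_mix = −R(n_A ln x_A + n_B ln x_B) = −8.314 × (3.48 ln 0.433 + 4.56 ln 0.567) = 45.7 J/K.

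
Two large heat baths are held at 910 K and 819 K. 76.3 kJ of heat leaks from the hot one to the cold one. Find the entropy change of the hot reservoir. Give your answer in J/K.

ΔS_hot = -83.8 J/K

The hot reservoir loses heat Q, so ΔS_hot = −Q/T_H = −76300/910 = -83.8 J/K.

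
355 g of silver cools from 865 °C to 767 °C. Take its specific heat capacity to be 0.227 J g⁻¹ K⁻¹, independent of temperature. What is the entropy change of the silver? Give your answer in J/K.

ΔS = -7.26 J/K

In kelvin: T₁ = 1138.15 K, T₂ = 1040.15 K. ΔS = ∫dQ_rev/T = m c ln(T₂/T₁) = 355 × 0.227 × ln(1040.15/1138.15) = -7.26 J/K.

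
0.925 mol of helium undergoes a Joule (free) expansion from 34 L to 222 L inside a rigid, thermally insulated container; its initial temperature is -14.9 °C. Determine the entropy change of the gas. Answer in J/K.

ΔS_gas = 14.4 J/K

No heat is exchanged and no work is done, so the ideal-gas temperature stays constant.
Entropy is a state function; using a reversible isothermal path, ΔS_gas = nR ln(V₂/V₁) = 0.925 × 8.314 × ln(222/34) = 14.4 J/K.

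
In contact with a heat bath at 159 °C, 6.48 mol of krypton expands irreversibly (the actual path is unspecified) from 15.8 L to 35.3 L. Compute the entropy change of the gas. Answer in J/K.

Entropy is a state function, so ΔS_gas depends only on the end states.
For an isothermal ideal gas ΔS_gas = nR ln(V₂/V₁) = 6.48 × 8.314 × ln(35.3/15.8) = 43.3 J/K.

ΔS_gas = 43.3 J/K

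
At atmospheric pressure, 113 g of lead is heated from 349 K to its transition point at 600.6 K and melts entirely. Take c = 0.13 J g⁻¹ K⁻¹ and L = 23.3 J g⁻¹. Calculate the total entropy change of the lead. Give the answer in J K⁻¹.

ΔS = 12.4 J/K

Warming step: ΔS₁ = m c ln(T_tr/T_i) = 113 × 0.13 × ln(600.6/349) = 7.975 J/K.
Phase change: ΔS₂ = +mL/T_tr = 113 × 23.3 / 600.6 = 4.384 J/K.
ΔS_total = (7.975) + (4.384) = 12.4 J/K.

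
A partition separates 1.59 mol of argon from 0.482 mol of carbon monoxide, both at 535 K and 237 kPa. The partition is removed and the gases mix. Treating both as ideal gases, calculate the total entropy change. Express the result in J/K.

ΔS_mix = 9.34 J/K

Mole fractions: x_A = 1.59/2.07 = 0.767, x_B = 0.233.
ΔS_mix = −R(n_A ln x_A + n_B ln x_B) = −8.314 × (1.59 ln 0.767 + 0.482 ln 0.233) = 9.34 J/K.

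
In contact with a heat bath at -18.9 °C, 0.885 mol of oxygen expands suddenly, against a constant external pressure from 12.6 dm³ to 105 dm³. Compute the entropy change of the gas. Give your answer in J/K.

ΔS_gas = 15.6 J/K

Entropy is a state function, so ΔS_gas depends only on the end states.
For an isothermal ideal gas ΔS_gas = nR ln(V₂/V₁) = 0.885 × 8.314 × ln(105/12.6) = 15.6 J/K.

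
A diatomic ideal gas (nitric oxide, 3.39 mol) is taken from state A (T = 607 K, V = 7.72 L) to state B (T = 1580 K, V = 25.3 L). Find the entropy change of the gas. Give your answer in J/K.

Entropy is a state function: ΔS = nC_V ln(T₂/T₁) + nR ln(V₂/V₁), with C_V = 5R/2 = 20.79 J mol⁻¹ K⁻¹ for a diatomic ideal gas.
ΔS = 3.39 × [20.79 × ln(1580/607) + 8.314 × ln(25.3/7.72)] = 101 J/K.

ΔS = 101 J/K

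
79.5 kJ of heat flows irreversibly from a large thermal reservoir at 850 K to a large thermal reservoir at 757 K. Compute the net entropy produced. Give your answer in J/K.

ΔS_hot = −Q/T_H = −79500/850 = -93.53 J/K and ΔS_cold = +Q/T_C = 79500/757 = 105 J/K.
ΔS_total = -93.53 + 105 = 11.5 J/K, positive as the second law requires.

ΔS_total = 11.5 J/K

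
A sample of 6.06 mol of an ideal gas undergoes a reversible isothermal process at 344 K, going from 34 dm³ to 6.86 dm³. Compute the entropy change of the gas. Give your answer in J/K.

ΔS_gas = -80.6 J/K

For an isothermal ideal gas ΔS_gas = nR ln(V₂/V₁) = 6.06 × 8.314 × ln(6.86/34) = -80.6 J/K.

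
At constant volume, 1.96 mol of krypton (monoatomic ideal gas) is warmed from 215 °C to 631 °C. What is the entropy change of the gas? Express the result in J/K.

In kelvin: T₁ = 488.15 K, T₂ = 904.15 K. At constant volume, ΔS = nC_V ln(T₂/T₁) with C_V = 3R/2 = 12.47 J mol⁻¹ K⁻¹.
ΔS = 1.96 × 12.47 × ln(904.15/488.15) = 15.1 J/K.

ΔS = 15.1 J/K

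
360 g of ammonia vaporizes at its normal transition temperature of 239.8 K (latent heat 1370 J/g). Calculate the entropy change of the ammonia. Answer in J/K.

ΔS = 2060 J/K

Heat absorbed by the substance: Q = mL = 360 × 1370 = 493200 J.
At constant T, ΔS = Q_rev/T = 493200 / 239.8 = 2060 J/K.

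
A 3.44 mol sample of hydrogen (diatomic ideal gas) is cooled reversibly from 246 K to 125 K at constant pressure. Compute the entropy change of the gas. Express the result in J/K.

At constant pressure, ΔS = nC_p ln(T₂/T₁) with C_p = 7R/2 = 29.1 J mol⁻¹ K⁻¹.
ΔS = 3.44 × 29.1 × ln(125/246) = -67.8 J/K.

ΔS = -67.8 J/K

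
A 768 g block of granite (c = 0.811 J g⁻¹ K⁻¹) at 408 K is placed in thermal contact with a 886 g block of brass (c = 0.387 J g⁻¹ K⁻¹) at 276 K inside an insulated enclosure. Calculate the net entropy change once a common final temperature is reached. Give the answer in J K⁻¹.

ΔS_total = 16.2 J/K

Energy balance: T_f = (m₁c₁T₁ + m₂c₂T₂)/(m₁c₁ + m₂c₂) = 361.13 K.
ΔS₁ = m₁c₁ ln(T_f/T₁) = 622.848 × ln(361.13/408) = -76 J/K.
ΔS₂ = m₂c₂ ln(T_f/T₂) = 342.882 × ln(361.13/276) = 92.18 J/K.
ΔS_total = -76 + 92.18 = 16.2 J/K.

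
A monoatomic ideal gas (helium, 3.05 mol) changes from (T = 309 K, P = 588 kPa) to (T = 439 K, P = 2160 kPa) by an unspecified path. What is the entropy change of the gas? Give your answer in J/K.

ΔS = nC_p ln(T₂/T₁) − nR ln(P₂/P₁), with C_p = 5R/2 = 20.79 J mol⁻¹ K⁻¹ for a monoatomic ideal gas.
ΔS = 3.05 × [20.79 × ln(439/309) − 8.314 × ln(2160/588)] = -10.7 J/K.

ΔS = -10.7 J/K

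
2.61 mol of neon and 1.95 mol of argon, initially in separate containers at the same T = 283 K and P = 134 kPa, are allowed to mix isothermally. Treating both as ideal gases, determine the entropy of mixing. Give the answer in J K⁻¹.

ΔS_mix = 25.9 J/K

Mole fractions: x_A = 2.61/4.56 = 0.572, x_B = 0.428.
ΔS_mix = −R(n_A ln x_A + n_B ln x_B) = −8.314 × (2.61 ln 0.572 + 1.95 ln 0.428) = 25.9 J/K.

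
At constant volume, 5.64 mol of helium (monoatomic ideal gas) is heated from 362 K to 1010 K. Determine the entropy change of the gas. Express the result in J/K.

At constant volume, ΔS = nC_V ln(T₂/T₁) with C_V = 3R/2 = 12.47 J mol⁻¹ K⁻¹.
ΔS = 5.64 × 12.47 × ln(1010/362) = 72.2 J/K.

ΔS = 72.2 J/K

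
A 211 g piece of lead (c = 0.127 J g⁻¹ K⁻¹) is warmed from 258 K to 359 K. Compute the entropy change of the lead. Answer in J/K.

ΔS = 8.85 J/K

ΔS = ∫dQ_rev/T = m c ln(T₂/T₁) = 211 × 0.127 × ln(359/258) = 8.85 J/K.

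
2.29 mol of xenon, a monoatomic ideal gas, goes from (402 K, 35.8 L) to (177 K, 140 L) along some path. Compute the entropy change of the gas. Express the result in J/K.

ΔS = 2.54 J/K

Entropy is a state function: ΔS = nC_V ln(T₂/T₁) + nR ln(V₂/V₁), with C_V = 3R/2 = 12.47 J mol⁻¹ K⁻¹ for a monoatomic ideal gas.
ΔS = 2.29 × [12.47 × ln(177/402) + 8.314 × ln(140/35.8)] = 2.54 J/K.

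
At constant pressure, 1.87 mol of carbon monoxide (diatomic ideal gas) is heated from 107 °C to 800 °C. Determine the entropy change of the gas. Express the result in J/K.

ΔS = 56.5 J/K

In kelvin: T₁ = 380.15 K, T₂ = 1073.15 K. At constant pressure, ΔS = nC_p ln(T₂/T₁) with C_p = 7R/2 = 29.1 J mol⁻¹ K⁻¹.
ΔS = 1.87 × 29.1 × ln(1073.15/380.15) = 56.5 J/K.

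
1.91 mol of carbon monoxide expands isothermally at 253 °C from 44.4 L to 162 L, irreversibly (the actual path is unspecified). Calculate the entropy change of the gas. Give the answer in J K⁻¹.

Entropy is a state function, so ΔS_gas depends only on the end states.
For an isothermal ideal gas ΔS_gas = nR ln(V₂/V₁) = 1.91 × 8.314 × ln(162/44.4) = 20.6 J/K.

ΔS_gas = 20.6 J/K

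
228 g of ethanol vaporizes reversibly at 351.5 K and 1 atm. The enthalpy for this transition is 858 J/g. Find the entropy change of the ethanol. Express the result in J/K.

ΔS = 557 J/K

Heat absorbed by the substance: Q = mL = 228 × 858 = 195624 J.
At constant T, ΔS = Q_rev/T = 195624 / 351.5 = 557 J/K.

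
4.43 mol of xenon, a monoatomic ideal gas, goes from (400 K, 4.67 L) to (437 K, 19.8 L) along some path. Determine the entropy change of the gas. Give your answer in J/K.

ΔS = 58.1 J/K

Entropy is a state function: ΔS = nC_V ln(T₂/T₁) + nR ln(V₂/V₁), with C_V = 3R/2 = 12.47 J mol⁻¹ K⁻¹ for a monoatomic ideal gas.
ΔS = 4.43 × [12.47 × ln(437/400) + 8.314 × ln(19.8/4.67)] = 58.1 J/K.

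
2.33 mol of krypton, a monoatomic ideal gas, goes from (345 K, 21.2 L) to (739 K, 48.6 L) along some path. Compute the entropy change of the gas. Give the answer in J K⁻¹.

ΔS = 38.2 J/K

Entropy is a state function: ΔS = nC_V ln(T₂/T₁) + nR ln(V₂/V₁), with C_V = 3R/2 = 12.47 J mol⁻¹ K⁻¹ for a monoatomic ideal gas.
ΔS = 2.33 × [12.47 × ln(739/345) + 8.314 × ln(48.6/21.2)] = 38.2 J/K.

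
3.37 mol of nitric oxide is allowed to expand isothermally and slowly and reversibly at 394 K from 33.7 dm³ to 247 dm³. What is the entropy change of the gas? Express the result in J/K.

For an isothermal ideal gas ΔS_gas = nR ln(V₂/V₁) = 3.37 × 8.314 × ln(247/33.7) = 55.8 J/K.

ΔS_gas = 55.8 J/K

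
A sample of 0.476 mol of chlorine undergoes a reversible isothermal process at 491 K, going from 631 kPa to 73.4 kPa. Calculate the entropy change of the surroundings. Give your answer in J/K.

For an isothermal ideal gas ΔS_gas = nR ln(P₁/P₂) = 0.476 × 8.314 × ln(631/73.4) = 8.51 J/K.
The process is reversible, so ΔS_surr = −ΔS_gas = -8.51 J/K and ΔS_universe = 0.

ΔS_surr = -8.51 J/K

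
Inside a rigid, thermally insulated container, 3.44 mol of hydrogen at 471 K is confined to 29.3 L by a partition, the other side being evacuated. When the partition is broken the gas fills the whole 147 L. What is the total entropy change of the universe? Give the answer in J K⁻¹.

For an ideal gas in free expansion Q = 0 and W = 0, so T is unchanged.
Entropy is a state function; using a reversible isothermal path, ΔS_gas = nR ln(V₂/V₁) = 3.44 × 8.314 × ln(147/29.3) = 46.1 J/K.
The insulated surroundings exchange no heat, so ΔS_surr = 0 and ΔS_universe = ΔS_gas.

ΔS_universe = 46.1 J/K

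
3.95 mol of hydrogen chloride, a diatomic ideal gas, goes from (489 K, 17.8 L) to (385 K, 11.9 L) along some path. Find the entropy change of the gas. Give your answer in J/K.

Entropy is a state function: ΔS = nC_V ln(T₂/T₁) + nR ln(V₂/V₁), with C_V = 5R/2 = 20.79 J mol⁻¹ K⁻¹ for a diatomic ideal gas.
ΔS = 3.95 × [20.79 × ln(385/489) + 8.314 × ln(11.9/17.8)] = -32.9 J/K.

ΔS = -32.9 J/K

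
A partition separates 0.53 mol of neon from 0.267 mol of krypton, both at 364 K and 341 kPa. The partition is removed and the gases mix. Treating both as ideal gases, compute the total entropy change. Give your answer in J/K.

ΔS_mix = 4.23 J/K

Mole fractions: x_A = 0.53/0.797 = 0.665, x_B = 0.335.
ΔS_mix = −R(n_A ln x_A + n_B ln x_B) = −8.314 × (0.53 ln 0.665 + 0.267 ln 0.335) = 4.23 J/K.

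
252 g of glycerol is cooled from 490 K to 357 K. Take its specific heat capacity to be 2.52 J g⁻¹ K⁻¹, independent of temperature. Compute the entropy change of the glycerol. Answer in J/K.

ΔS = ∫dQ_rev/T = m c ln(T₂/T₁) = 252 × 2.52 × ln(357/490) = -201 J/K.

ΔS = -201 J/K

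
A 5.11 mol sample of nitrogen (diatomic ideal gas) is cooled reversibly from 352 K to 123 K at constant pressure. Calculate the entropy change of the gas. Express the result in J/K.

ΔS = -156 J/K

At constant pressure, ΔS = nC_p ln(T₂/T₁) with C_p = 7R/2 = 29.1 J mol⁻¹ K⁻¹.
ΔS = 5.11 × 29.1 × ln(123/352) = -156 J/K.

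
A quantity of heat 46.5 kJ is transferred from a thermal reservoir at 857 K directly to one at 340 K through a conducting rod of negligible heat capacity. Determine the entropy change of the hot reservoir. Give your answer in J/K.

ΔS_hot = -54.3 J/K

The hot reservoir loses heat Q, so ΔS_hot = −Q/T_H = −46500/857 = -54.3 J/K.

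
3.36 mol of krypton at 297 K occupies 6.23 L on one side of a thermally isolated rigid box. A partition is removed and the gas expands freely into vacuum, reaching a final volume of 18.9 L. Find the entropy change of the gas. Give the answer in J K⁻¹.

ΔS_gas = 31 J/K

For an ideal gas in free expansion Q = 0 and W = 0, so T is unchanged.
Entropy is a state function; using a reversible isothermal path, ΔS_gas = nR ln(V₂/V₁) = 3.36 × 8.314 × ln(18.9/6.23) = 31 J/K.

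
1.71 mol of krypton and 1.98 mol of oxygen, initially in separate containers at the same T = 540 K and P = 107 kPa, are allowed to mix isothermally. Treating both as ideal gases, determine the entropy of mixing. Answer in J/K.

ΔS_mix = 21.2 J/K

Mole fractions: x_A = 1.71/3.69 = 0.463, x_B = 0.537.
ΔS_mix = −R(n_A ln x_A + n_B ln x_B) = −8.314 × (1.71 ln 0.463 + 1.98 ln 0.537) = 21.2 J/K.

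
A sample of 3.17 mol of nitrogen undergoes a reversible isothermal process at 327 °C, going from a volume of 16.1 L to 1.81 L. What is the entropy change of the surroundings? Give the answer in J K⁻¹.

ΔS_surr = 57.6 J/K

For an isothermal ideal gas ΔS_gas = nR ln(V₂/V₁) = 3.17 × 8.314 × ln(1.81/16.1) = -57.6 J/K.
The process is reversible, so ΔS_surr = −ΔS_gas = 57.6 J/K and ΔS_universe = 0.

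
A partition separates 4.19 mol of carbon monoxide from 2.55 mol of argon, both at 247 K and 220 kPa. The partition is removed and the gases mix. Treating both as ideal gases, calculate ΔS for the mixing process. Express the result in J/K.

ΔS_mix = 37.2 J/K

Mole fractions: x_A = 4.19/6.74 = 0.622, x_B = 0.378.
ΔS_mix = −R(n_A ln x_A + n_B ln x_B) = −8.314 × (4.19 ln 0.622 + 2.55 ln 0.378) = 37.2 J/K.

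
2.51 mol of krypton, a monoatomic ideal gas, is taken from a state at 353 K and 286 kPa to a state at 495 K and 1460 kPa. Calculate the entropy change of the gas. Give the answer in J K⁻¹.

ΔS = nC_p ln(T₂/T₁) − nR ln(P₂/P₁), with C_p = 5R/2 = 20.79 J mol⁻¹ K⁻¹ for a monoatomic ideal gas.
ΔS = 2.51 × [20.79 × ln(495/353) − 8.314 × ln(1460/286)] = -16.4 J/K.

ΔS = -16.4 J/K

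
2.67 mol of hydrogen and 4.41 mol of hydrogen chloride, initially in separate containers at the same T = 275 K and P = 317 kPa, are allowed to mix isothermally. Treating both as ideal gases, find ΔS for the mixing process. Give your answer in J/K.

ΔS_mix = 39 J/K

Mole fractions: x_A = 2.67/7.08 = 0.377, x_B = 0.623.
ΔS_mix = −R(n_A ln x_A + n_B ln x_B) = −8.314 × (2.67 ln 0.377 + 4.41 ln 0.623) = 39 J/K.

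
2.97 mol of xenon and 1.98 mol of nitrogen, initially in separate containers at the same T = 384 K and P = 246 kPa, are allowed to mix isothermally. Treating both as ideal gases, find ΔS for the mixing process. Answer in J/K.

ΔS_mix = 27.7 J/K

Mole fractions: x_A = 2.97/4.95 = 0.6, x_B = 0.4.
ΔS_mix = −R(n_A ln x_A + n_B ln x_B) = −8.314 × (2.97 ln 0.6 + 1.98 ln 0.4) = 27.7 J/K.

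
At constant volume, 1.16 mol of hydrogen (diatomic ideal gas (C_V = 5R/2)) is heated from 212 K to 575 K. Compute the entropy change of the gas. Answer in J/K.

ΔS = 24.1 J/K

At constant volume, ΔS = nC_V ln(T₂/T₁) with C_V = 5R/2 = 20.79 J mol⁻¹ K⁻¹.
ΔS = 1.16 × 20.79 × ln(575/212) = 24.1 J/K.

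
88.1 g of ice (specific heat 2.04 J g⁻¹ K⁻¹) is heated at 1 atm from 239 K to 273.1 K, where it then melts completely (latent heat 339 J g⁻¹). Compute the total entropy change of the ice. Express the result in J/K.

ΔS = 133 J/K

Warming step: ΔS₁ = m c ln(T_tr/T_i) = 88.1 × 2.04 × ln(273.1/239) = 23.97 J/K.
Phase change: ΔS₂ = +mL/T_tr = 88.1 × 339 / 273.1 = 109.4 J/K.
ΔS_total = (23.97) + (109.4) = 133 J/K.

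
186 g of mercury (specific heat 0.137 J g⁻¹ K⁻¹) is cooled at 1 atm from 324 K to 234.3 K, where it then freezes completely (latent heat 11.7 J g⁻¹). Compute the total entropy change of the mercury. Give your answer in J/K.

ΔS = -17.5 J/K

Cooling step: ΔS₁ = m c ln(T_tr/T_i) = 186 × 0.137 × ln(234.3/324) = -8.26 J/K.
Phase change: ΔS₂ = −mL/T_tr = −186 × 11.7 / 234.3 = -9.288 J/K.
ΔS_total = (-8.26) + (-9.288) = -17.5 J/K.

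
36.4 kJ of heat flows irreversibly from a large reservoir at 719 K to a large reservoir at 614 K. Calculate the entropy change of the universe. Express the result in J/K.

ΔS_hot = −Q/T_H = −36400/719 = -50.626 J/K and ΔS_cold = +Q/T_C = 36400/614 = 59.283 J/K.
ΔS_total = -50.626 + 59.283 = 8.66 J/K, positive as the second law requires.

ΔS_total = 8.66 J/K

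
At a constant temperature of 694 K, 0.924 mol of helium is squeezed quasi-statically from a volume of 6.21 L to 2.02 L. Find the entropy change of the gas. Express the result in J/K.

For an isothermal ideal gas ΔS_gas = nR ln(V₂/V₁) = 0.924 × 8.314 × ln(2.02/6.21) = -8.63 J/K.

ΔS_gas = -8.63 J/K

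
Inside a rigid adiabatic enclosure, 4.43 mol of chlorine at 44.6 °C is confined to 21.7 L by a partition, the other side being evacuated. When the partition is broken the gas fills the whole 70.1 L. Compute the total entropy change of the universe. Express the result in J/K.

ΔS_universe = 43.2 J/K

No heat is exchanged and no work is done, so the ideal-gas temperature stays constant.
Entropy is a state function; using a reversible isothermal path, ΔS_gas = nR ln(V₂/V₁) = 4.43 × 8.314 × ln(70.1/21.7) = 43.2 J/K.
The insulated surroundings exchange no heat, so ΔS_surr = 0 and ΔS_universe = ΔS_gas.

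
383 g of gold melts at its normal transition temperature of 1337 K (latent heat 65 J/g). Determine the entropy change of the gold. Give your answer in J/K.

Heat absorbed by the substance: Q = mL = 383 × 65 = 24895 J.
At constant T, ΔS = Q_rev/T = 24895 / 1337 = 18.6 J/K.

ΔS = 18.6 J/K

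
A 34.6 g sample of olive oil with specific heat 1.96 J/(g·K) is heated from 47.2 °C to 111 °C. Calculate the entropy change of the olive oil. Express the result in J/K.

In kelvin: T₁ = 320.35 K, T₂ = 384.15 K. ΔS = ∫dQ_rev/T = m c ln(T₂/T₁) = 34.6 × 1.96 × ln(384.15/320.35) = 12.3 J/K.

ΔS = 12.3 J/K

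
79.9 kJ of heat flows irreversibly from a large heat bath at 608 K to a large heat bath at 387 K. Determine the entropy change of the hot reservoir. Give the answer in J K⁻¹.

ΔS_hot = -131 J/K

The hot reservoir loses heat Q, so ΔS_hot = −Q/T_H = −79900/608 = -131 J/K.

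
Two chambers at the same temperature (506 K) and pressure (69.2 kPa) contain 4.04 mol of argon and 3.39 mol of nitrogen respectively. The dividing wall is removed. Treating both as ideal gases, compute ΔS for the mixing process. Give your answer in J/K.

ΔS_mix = 42.6 J/K

Mole fractions: x_A = 4.04/7.43 = 0.544, x_B = 0.456.
ΔS_mix = −R(n_A ln x_A + n_B ln x_B) = −8.314 × (4.04 ln 0.544 + 3.39 ln 0.456) = 42.6 J/K.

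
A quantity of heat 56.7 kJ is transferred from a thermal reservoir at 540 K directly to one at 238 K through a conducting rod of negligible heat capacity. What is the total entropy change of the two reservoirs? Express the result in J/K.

ΔS_total = 133 J/K

ΔS_hot = −Q/T_H = −56700/540 = -105 J/K and ΔS_cold = +Q/T_C = 56700/238 = 238.2 J/K.
ΔS_total = -105 + 238.2 = 133 J/K, positive as the second law requires.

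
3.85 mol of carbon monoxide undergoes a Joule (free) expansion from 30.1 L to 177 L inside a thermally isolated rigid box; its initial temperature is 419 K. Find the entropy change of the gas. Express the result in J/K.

ΔS_gas = 56.7 J/K

For an ideal gas in free expansion Q = 0 and W = 0, so T is unchanged.
Entropy is a state function; using a reversible isothermal path, ΔS_gas = nR ln(V₂/V₁) = 3.85 × 8.314 × ln(177/30.1) = 56.7 J/K.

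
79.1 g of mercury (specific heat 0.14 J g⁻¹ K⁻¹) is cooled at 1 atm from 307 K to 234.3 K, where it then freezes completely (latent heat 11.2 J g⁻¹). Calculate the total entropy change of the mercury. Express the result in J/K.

Cooling step: ΔS₁ = m c ln(T_tr/T_i) = 79.1 × 0.14 × ln(234.3/307) = -2.993 J/K.
Phase change: ΔS₂ = −mL/T_tr = −79.1 × 11.2 / 234.3 = -3.781 J/K.
ΔS_total = (-2.993) + (-3.781) = -6.77 J/K.

ΔS = -6.77 J/K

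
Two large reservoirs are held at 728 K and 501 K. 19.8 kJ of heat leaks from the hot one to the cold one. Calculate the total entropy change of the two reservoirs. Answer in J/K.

ΔS_total = 12.3 J/K

ΔS_hot = −Q/T_H = −19800/728 = -27.2 J/K and ΔS_cold = +Q/T_C = 19800/501 = 39.52 J/K.
ΔS_total = -27.2 + 39.52 = 12.3 J/K, positive as the second law requires.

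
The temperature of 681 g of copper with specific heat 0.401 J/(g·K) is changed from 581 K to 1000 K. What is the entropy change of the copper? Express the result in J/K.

ΔS = ∫dQ_rev/T = m c ln(T₂/T₁) = 681 × 0.401 × ln(1000/581) = 148 J/K.

ΔS = 148 J/K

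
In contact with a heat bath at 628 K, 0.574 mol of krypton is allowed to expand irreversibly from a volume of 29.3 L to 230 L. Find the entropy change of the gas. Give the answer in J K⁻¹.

ΔS_gas = 9.83 J/K

Entropy is a state function, so ΔS_gas depends only on the end states.
For an isothermal ideal gas ΔS_gas = nR ln(V₂/V₁) = 0.574 × 8.314 × ln(230/29.3) = 9.83 J/K.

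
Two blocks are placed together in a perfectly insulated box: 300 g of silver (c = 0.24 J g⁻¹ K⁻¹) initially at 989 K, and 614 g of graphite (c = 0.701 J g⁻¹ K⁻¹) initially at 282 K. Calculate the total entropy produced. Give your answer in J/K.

Energy balance: T_f = (m₁c₁T₁ + m₂c₂T₂)/(m₁c₁ + m₂c₂) = 383.32 K.
ΔS₁ = m₁c₁ ln(T_f/T₁) = 72 × ln(383.32/989) = -68.24 J/K.
ΔS₂ = m₂c₂ ln(T_f/T₂) = 430.414 × ln(383.32/282) = 132.1 J/K.
ΔS_total = -68.24 + 132.1 = 63.9 J/K.

ΔS_total = 63.9 J/K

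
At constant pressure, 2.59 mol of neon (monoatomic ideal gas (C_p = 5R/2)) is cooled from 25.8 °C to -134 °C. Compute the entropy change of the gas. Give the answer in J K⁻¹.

In kelvin: T₁ = 298.95 K, T₂ = 139.15 K. At constant pressure, ΔS = nC_p ln(T₂/T₁) with C_p = 5R/2 = 20.79 J mol⁻¹ K⁻¹.
ΔS = 2.59 × 20.79 × ln(139.15/298.95) = -41.2 J/K.

ΔS = -41.2 J/K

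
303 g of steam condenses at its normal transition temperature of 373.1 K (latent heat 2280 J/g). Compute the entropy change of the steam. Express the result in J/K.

Heat released by the substance: Q = −mL = −303 × 2280 = −690840 J.
At constant T, ΔS = Q_rev/T = −690840 / 373.1 = -1850 J/K.

ΔS = -1850 J/K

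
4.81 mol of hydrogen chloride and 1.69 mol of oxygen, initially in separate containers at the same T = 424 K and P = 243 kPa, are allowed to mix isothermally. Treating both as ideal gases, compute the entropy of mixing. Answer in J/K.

Mole fractions: x_A = 4.81/6.5 = 0.74, x_B = 0.26.
ΔS_mix = −R(n_A ln x_A + n_B ln x_B) = −8.314 × (4.81 ln 0.74 + 1.69 ln 0.26) = 31 J/K.

ΔS_mix = 31 J/K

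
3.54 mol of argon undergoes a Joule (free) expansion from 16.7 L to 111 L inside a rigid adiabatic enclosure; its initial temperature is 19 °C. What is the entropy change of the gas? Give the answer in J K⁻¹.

ΔS_gas = 55.7 J/K

No heat is exchanged and no work is done, so the ideal-gas temperature stays constant.
Entropy is a state function; using a reversible isothermal path, ΔS_gas = nR ln(V₂/V₁) = 3.54 × 8.314 × ln(111/16.7) = 55.7 J/K.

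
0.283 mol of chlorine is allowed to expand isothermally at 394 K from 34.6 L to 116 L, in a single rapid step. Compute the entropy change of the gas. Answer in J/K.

Entropy is a state function, so ΔS_gas depends only on the end states.
For an isothermal ideal gas ΔS_gas = nR ln(V₂/V₁) = 0.283 × 8.314 × ln(116/34.6) = 2.85 J/K.

ΔS_gas = 2.85 J/K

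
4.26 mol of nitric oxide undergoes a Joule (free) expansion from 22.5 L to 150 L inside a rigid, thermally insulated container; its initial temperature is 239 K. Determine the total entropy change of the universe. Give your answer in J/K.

ΔS_universe = 67.2 J/K

No heat is exchanged and no work is done, so the ideal-gas temperature stays constant.
Entropy is a state function; using a reversible isothermal path, ΔS_gas = nR ln(V₂/V₁) = 4.26 × 8.314 × ln(150/22.5) = 67.2 J/K.
The insulated surroundings exchange no heat, so ΔS_surr = 0 and ΔS_universe = ΔS_gas.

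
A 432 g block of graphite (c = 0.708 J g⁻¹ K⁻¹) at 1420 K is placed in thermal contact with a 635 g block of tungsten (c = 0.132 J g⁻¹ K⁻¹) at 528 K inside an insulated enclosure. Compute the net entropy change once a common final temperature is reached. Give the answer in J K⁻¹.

Energy balance: T_f = (m₁c₁T₁ + m₂c₂T₂)/(m₁c₁ + m₂c₂) = 1228.1 K.
ΔS₁ = m₁c₁ ln(T_f/T₁) = 305.856 × ln(1228.1/1420) = -44.4 J/K.
ΔS₂ = m₂c₂ ln(T_f/T₂) = 83.82 × ln(1228.1/528) = 70.76 J/K.
ΔS_total = -44.4 + 70.76 = 26.4 J/K.

ΔS_total = 26.4 J/K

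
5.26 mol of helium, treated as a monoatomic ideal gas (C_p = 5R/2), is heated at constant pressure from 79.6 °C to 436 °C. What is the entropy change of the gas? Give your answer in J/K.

In kelvin: T₁ = 352.75 K, T₂ = 709.15 K. At constant pressure, ΔS = nC_p ln(T₂/T₁) with C_p = 5R/2 = 20.79 J mol⁻¹ K⁻¹.
ΔS = 5.26 × 20.79 × ln(709.15/352.75) = 76.3 J/K.

ΔS = 76.3 J/K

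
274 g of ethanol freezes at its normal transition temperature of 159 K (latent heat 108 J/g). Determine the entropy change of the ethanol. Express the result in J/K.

Heat released by the substance: Q = −mL = −274 × 108 = −29592 J.
At constant T, ΔS = Q_rev/T = −29592 / 159 = -186 J/K.

ΔS = -186 J/K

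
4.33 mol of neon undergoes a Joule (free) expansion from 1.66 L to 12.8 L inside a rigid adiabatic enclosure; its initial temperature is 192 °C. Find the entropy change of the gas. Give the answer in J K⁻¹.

For an ideal gas in free expansion Q = 0 and W = 0, so T is unchanged.
Entropy is a state function; using a reversible isothermal path, ΔS_gas = nR ln(V₂/V₁) = 4.33 × 8.314 × ln(12.8/1.66) = 73.5 J/K.

ΔS_gas = 73.5 J/K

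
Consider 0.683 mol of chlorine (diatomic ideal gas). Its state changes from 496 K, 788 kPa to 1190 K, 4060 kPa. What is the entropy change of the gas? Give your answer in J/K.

ΔS = nC_p ln(T₂/T₁) − nR ln(P₂/P₁), with C_p = 7R/2 = 29.1 J mol⁻¹ K⁻¹ for a diatomic ideal gas.
ΔS = 0.683 × [29.1 × ln(1190/496) − 8.314 × ln(4060/788)] = 8.08 J/K.

ΔS = 8.08 J/K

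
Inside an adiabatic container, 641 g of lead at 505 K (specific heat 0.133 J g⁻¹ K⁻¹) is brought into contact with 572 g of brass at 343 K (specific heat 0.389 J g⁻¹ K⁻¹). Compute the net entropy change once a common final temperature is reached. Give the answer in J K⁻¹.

Energy balance: T_f = (m₁c₁T₁ + m₂c₂T₂)/(m₁c₁ + m₂c₂) = 387.88 K.
ΔS₁ = m₁c₁ ln(T_f/T₁) = 85.253 × ln(387.88/505) = -22.5 J/K.
ΔS₂ = m₂c₂ ln(T_f/T₂) = 222.508 × ln(387.88/343) = 27.36 J/K.
ΔS_total = -22.5 + 27.36 = 4.86 J/K.

ΔS_total = 4.86 J/K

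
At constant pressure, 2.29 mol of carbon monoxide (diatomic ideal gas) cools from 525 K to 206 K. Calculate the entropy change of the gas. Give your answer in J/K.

ΔS = -62.3 J/K

At constant pressure, ΔS = nC_p ln(T₂/T₁) with C_p = 7R/2 = 29.1 J mol⁻¹ K⁻¹.
ΔS = 2.29 × 29.1 × ln(206/525) = -62.3 J/K.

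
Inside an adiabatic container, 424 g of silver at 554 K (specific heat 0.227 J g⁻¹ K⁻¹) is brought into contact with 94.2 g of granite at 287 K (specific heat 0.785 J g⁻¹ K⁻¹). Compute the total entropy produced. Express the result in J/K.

ΔS_total = 8.64 J/K

Energy balance: T_f = (m₁c₁T₁ + m₂c₂T₂)/(m₁c₁ + m₂c₂) = 437.99 K.
ΔS₁ = m₁c₁ ln(T_f/T₁) = 96.248 × ln(437.99/554) = -22.615 J/K.
ΔS₂ = m₂c₂ ln(T_f/T₂) = 73.947 × ln(437.99/287) = 31.259 J/K.
ΔS_total = -22.615 + 31.259 = 8.64 J/K.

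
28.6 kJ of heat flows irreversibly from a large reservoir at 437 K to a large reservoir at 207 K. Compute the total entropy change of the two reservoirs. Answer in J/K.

ΔS_hot = −Q/T_H = −28600/437 = -65.45 J/K and ΔS_cold = +Q/T_C = 28600/207 = 138.2 J/K.
ΔS_total = -65.45 + 138.2 = 72.7 J/K, positive as the second law requires.

ΔS_total = 72.7 J/K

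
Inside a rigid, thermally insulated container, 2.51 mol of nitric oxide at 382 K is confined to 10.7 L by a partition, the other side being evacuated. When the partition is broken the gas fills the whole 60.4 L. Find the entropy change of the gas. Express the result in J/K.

No heat is exchanged and no work is done, so the ideal-gas temperature stays constant.
Entropy is a state function; using a reversible isothermal path, ΔS_gas = nR ln(V₂/V₁) = 2.51 × 8.314 × ln(60.4/10.7) = 36.1 J/K.

ΔS_gas = 36.1 J/K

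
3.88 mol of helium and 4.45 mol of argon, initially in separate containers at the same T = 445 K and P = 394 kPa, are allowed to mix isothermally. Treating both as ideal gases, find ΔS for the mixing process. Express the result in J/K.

ΔS_mix = 47.8 J/K

Mole fractions: x_A = 3.88/8.33 = 0.466, x_B = 0.534.
ΔS_mix = −R(n_A ln x_A + n_B ln x_B) = −8.314 × (3.88 ln 0.466 + 4.45 ln 0.534) = 47.8 J/K.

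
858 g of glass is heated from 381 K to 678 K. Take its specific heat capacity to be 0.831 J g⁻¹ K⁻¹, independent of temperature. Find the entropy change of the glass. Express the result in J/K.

ΔS = ∫dQ_rev/T = m c ln(T₂/T₁) = 858 × 0.831 × ln(678/381) = 411 J/K.

ΔS = 411 J/K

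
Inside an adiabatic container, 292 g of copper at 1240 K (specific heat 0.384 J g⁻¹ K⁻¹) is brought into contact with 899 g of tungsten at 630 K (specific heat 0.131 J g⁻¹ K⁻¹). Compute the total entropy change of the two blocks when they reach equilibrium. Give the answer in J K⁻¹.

ΔS_total = 13 J/K

Energy balance: T_f = (m₁c₁T₁ + m₂c₂T₂)/(m₁c₁ + m₂c₂) = 927.52 K.
ΔS₁ = m₁c₁ ln(T_f/T₁) = 112.128 × ln(927.52/1240) = -32.56 J/K.
ΔS₂ = m₂c₂ ln(T_f/T₂) = 117.769 × ln(927.52/630) = 45.55 J/K.
ΔS_total = -32.56 + 45.55 = 13 J/K.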